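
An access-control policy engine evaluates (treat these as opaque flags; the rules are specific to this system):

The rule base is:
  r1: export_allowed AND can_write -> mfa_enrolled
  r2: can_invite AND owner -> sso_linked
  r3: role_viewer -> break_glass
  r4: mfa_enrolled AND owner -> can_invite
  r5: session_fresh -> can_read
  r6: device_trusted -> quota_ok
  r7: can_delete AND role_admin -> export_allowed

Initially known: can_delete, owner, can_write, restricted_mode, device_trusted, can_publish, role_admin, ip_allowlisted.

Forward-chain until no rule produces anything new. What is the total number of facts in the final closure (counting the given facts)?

Round 1: r6 [device_trusted -> quota_ok]; r7 [can_delete AND role_admin -> export_allowed]. New: quota_ok, export_allowed.
Round 2: r1 [export_allowed AND can_write -> mfa_enrolled]. New: mfa_enrolled.
Round 3: r4 [mfa_enrolled AND owner -> can_invite]. New: can_invite.
Round 4: r2 [can_invite AND owner -> sso_linked]. New: sso_linked.
Closure: {can_delete, can_invite, can_publish, can_write, device_trusted, export_allowed, ip_allowlisted, mfa_enrolled, owner, quota_ok, restricted_mode, role_admin, sso_linked} — 13 facts.

13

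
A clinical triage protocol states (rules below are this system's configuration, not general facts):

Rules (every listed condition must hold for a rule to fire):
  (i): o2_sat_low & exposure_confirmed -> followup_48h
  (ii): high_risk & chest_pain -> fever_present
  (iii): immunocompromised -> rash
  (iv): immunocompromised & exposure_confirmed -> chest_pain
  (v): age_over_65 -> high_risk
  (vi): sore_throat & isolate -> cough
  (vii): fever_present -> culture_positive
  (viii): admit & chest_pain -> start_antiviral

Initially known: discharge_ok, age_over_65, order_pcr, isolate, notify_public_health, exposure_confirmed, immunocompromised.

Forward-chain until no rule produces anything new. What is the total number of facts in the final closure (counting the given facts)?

12

Round 1: (iii) [immunocompromised -> rash]; (iv) [immunocompromised & exposure_confirmed -> chest_pain]; (v) [age_over_65 -> high_risk]. New: rash, chest_pain, high_risk.
Round 2: (ii) [high_risk & chest_pain -> fever_present]. New: fever_present.
Round 3: (vii) [fever_present -> culture_positive]. New: culture_positive.
Closure: {age_over_65, chest_pain, culture_positive, discharge_ok, exposure_confirmed, fever_present, high_risk, immunocompromised, isolate, notify_public_health, order_pcr, rash} — 12 facts.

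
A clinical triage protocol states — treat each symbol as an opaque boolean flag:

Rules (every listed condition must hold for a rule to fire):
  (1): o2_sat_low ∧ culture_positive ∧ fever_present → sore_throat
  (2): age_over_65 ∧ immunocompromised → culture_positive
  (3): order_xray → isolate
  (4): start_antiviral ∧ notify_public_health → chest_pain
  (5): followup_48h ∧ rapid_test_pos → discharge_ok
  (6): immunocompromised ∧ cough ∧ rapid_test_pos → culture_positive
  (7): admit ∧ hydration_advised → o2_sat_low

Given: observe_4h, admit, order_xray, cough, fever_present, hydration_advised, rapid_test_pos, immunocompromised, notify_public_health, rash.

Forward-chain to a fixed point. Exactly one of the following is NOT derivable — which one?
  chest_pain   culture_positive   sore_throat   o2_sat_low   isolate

chest_pain

Round 1 fires (3), (6), (7), giving isolate, culture_positive, o2_sat_low.
Round 2 fires (1), giving sore_throat.
Derived: isolate (round 1), culture_positive (round 1), sore_throat (round 2), o2_sat_low (round 1). chest_pain never appears in any round.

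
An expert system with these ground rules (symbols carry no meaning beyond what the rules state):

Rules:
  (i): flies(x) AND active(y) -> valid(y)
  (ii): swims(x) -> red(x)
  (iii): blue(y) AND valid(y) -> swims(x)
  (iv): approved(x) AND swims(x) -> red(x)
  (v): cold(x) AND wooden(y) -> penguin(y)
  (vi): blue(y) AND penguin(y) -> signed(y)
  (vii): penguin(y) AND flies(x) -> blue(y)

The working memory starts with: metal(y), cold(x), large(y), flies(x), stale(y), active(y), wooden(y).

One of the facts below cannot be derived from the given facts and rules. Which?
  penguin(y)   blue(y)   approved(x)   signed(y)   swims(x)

Round 1: (i) [flies(x) AND active(y) -> valid(y)]; (v) [cold(x) AND wooden(y) -> penguin(y)]. Adds valid(y), penguin(y).
Round 2: (vii) [penguin(y) AND flies(x) -> blue(y)]. Adds blue(y).
Round 3: (iii) [blue(y) AND valid(y) -> swims(x)]; (vi) [blue(y) AND penguin(y) -> signed(y)]. Adds swims(x), signed(y).
Round 4: (ii) [swims(x) -> red(x)]. Adds red(x).
Derived: penguin(y) (round 1), blue(y) (round 2), swims(x) (round 3), signed(y) (round 3). approved(x) never appears in any round.

approved(x)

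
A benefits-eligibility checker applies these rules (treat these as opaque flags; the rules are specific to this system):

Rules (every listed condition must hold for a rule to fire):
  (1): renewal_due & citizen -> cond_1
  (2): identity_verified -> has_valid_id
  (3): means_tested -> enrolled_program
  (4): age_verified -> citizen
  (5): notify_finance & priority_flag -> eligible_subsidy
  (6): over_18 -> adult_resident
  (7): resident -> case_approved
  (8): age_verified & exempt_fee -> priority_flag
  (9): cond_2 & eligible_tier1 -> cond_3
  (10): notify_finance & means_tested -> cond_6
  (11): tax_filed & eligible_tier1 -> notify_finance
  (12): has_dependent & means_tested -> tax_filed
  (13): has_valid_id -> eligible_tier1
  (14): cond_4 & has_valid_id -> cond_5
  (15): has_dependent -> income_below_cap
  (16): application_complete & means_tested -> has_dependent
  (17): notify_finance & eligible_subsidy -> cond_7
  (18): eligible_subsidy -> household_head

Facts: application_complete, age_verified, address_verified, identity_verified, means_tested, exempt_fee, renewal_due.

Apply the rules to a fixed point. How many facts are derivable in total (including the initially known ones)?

Round 1 fires (2), (3), (4), (8), (16), giving has_valid_id, enrolled_program, citizen, priority_flag, has_dependent.
Round 2 fires (1), (12), (13), (15), giving cond_1, tax_filed, eligible_tier1, income_below_cap.
Round 3 fires (11), giving notify_finance.
Round 4 fires (5), (10), giving eligible_subsidy, cond_6.
Round 5 fires (17), (18), giving cond_7, household_head.
Closure: {address_verified, age_verified, application_complete, citizen, cond_1, cond_6, cond_7, eligible_subsidy, eligible_tier1, enrolled_program, exempt_fee, has_dependent, has_valid_id, household_head, identity_verified, income_below_cap, means_tested, notify_finance, priority_flag, renewal_due, tax_filed} — 21 facts.

21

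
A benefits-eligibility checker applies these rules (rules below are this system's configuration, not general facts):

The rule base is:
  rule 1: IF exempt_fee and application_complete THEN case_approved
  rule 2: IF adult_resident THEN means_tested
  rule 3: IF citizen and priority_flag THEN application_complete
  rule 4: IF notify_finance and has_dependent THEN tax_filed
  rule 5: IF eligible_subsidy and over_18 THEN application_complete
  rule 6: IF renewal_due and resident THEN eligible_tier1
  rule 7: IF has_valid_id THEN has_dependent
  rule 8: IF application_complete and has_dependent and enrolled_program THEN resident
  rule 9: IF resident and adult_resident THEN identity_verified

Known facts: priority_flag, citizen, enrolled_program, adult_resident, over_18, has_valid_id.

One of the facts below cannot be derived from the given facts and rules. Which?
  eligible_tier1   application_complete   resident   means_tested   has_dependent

[1] rule 2 [IF adult_resident THEN means_tested]; rule 3 [IF citizen and priority_flag THEN application_complete]; rule 7 [IF has_valid_id THEN has_dependent]. ⇒ new: means_tested, application_complete, has_dependent.
[2] rule 8 [IF application_complete and has_dependent and enrolled_program THEN resident]. ⇒ new: resident.
[3] rule 9 [IF resident and adult_resident THEN identity_verified]. ⇒ new: identity_verified.
Derived: has_dependent (round 1), application_complete (round 1), resident (round 2), means_tested (round 1). eligible_tier1 never appears in any round.

eligible_tier1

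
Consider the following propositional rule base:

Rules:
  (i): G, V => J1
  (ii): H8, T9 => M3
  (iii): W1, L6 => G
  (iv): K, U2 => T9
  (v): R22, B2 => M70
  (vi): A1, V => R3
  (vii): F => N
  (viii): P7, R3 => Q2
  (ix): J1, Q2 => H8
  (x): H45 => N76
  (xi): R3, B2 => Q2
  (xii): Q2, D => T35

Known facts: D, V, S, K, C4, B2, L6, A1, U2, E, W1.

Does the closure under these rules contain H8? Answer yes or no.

[1] (iii) [W1, L6 => G]; (iv) [K, U2 => T9]; (vi) [A1, V => R3]. ⇒ new: G, T9, R3.
[2] (i) [G, V => J1]; (xi) [R3, B2 => Q2]. ⇒ new: J1, Q2.
[3] (ix) [J1, Q2 => H8]; (xii) [Q2, D => T35]. ⇒ new: H8, T35.
[4] (ii) [H8, T9 => M3]. ⇒ new: M3.
H8 appears in round 3, so it is derivable.

yes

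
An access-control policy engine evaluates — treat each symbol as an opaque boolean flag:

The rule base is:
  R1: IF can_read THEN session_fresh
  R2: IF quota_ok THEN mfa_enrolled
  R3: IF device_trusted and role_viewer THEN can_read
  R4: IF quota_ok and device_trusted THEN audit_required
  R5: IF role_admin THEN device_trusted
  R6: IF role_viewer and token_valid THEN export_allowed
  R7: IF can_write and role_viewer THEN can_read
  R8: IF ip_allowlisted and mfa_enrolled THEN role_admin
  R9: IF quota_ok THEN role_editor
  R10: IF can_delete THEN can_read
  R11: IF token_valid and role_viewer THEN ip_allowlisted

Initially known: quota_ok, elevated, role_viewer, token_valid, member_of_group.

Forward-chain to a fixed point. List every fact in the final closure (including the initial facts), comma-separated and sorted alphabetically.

audit_required, can_read, device_trusted, elevated, export_allowed, ip_allowlisted, member_of_group, mfa_enrolled, quota_ok, role_admin, role_editor, role_viewer, session_fresh, token_valid

Round 1: R2 [IF quota_ok THEN mfa_enrolled]; R6 [IF role_viewer and token_valid THEN export_allowed]; R9 [IF quota_ok THEN role_editor]; R11 [IF token_valid and role_viewer THEN ip_allowlisted]. Adds mfa_enrolled, export_allowed, role_editor, ip_allowlisted.
Round 2: R8 [IF ip_allowlisted and mfa_enrolled THEN role_admin]. Adds role_admin.
Round 3: R5 [IF role_admin THEN device_trusted]. Adds device_trusted.
Round 4: R3 [IF device_trusted and role_viewer THEN can_read]; R4 [IF quota_ok and device_trusted THEN audit_required]. Adds can_read, audit_required.
Round 5: R1 [IF can_read THEN session_fresh]. Adds session_fresh.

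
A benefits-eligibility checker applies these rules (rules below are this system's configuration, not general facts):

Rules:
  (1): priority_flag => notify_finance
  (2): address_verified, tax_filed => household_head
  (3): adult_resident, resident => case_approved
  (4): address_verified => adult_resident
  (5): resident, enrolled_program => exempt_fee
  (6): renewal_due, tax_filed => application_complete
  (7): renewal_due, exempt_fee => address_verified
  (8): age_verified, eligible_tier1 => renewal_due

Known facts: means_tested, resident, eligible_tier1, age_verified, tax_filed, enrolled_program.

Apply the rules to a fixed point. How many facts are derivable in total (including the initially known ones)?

13

Round 1: (5) [resident, enrolled_program => exempt_fee]; (8) [age_verified, eligible_tier1 => renewal_due]. Adds exempt_fee, renewal_due.
Round 2: (6) [renewal_due, tax_filed => application_complete]; (7) [renewal_due, exempt_fee => address_verified]. Adds application_complete, address_verified.
Round 3: (2) [address_verified, tax_filed => household_head]; (4) [address_verified => adult_resident]. Adds household_head, adult_resident.
Round 4: (3) [adult_resident, resident => case_approved]. Adds case_approved.
Closure: {address_verified, adult_resident, age_verified, application_complete, case_approved, eligible_tier1, enrolled_program, exempt_fee, household_head, means_tested, renewal_due, resident, tax_filed} — 13 facts.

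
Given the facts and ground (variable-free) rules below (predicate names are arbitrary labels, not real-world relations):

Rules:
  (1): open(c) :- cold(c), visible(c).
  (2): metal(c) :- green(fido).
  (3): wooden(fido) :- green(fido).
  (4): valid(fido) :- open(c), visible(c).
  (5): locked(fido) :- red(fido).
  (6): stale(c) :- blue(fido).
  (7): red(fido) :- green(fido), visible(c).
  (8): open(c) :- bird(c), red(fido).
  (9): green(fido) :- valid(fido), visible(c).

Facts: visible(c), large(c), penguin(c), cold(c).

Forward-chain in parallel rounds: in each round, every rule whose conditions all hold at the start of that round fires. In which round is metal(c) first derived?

4

Round 1: (1) [open(c) :- cold(c), visible(c).]. New: open(c).
Round 2: (4) [valid(fido) :- open(c), visible(c).]. New: valid(fido).
Round 3: (9) [green(fido) :- valid(fido), visible(c).]. New: green(fido).
Round 4: (2) [metal(c) :- green(fido).]; (3) [wooden(fido) :- green(fido).]; (7) [red(fido) :- green(fido), visible(c).]. New: metal(c), wooden(fido), red(fido).
metal(c) first appears in round 4.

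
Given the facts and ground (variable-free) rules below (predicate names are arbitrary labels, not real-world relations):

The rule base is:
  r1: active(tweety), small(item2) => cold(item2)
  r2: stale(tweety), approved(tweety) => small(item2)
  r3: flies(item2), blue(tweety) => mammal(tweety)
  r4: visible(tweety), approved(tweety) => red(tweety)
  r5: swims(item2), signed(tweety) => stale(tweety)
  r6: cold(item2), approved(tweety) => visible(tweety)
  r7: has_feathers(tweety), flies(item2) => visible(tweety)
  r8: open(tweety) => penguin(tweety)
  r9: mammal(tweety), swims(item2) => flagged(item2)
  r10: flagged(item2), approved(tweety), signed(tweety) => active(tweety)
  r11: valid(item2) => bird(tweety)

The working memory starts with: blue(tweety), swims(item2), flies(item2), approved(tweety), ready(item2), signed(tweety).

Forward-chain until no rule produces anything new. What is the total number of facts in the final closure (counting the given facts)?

[1] r3 [flies(item2), blue(tweety) => mammal(tweety)]; r5 [swims(item2), signed(tweety) => stale(tweety)]. ⇒ new: mammal(tweety), stale(tweety).
[2] r2 [stale(tweety), approved(tweety) => small(item2)]; r9 [mammal(tweety), swims(item2) => flagged(item2)]. ⇒ new: small(item2), flagged(item2).
[3] r10 [flagged(item2), approved(tweety), signed(tweety) => active(tweety)]. ⇒ new: active(tweety).
[4] r1 [active(tweety), small(item2) => cold(item2)]. ⇒ new: cold(item2).
[5] r6 [cold(item2), approved(tweety) => visible(tweety)]. ⇒ new: visible(tweety).
[6] r4 [visible(tweety), approved(tweety) => red(tweety)]. ⇒ new: red(tweety).
Closure: {active(tweety), approved(tweety), blue(tweety), cold(item2), flagged(item2), flies(item2), mammal(tweety), ready(item2), red(tweety), signed(tweety), small(item2), stale(tweety), swims(item2), visible(tweety)} — 14 facts.

14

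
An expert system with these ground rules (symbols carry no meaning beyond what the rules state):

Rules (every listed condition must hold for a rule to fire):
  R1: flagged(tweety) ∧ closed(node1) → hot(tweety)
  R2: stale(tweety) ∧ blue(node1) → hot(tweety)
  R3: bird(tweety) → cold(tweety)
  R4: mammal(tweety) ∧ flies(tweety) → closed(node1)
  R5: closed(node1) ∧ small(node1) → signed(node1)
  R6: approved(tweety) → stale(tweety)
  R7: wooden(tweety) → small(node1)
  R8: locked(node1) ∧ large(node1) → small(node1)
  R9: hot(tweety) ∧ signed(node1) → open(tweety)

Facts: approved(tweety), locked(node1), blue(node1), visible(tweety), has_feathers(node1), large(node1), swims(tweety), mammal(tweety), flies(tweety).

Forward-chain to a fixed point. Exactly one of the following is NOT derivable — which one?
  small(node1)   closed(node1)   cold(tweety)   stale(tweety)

Round 1 fires R4, R6, R8, giving closed(node1), stale(tweety), small(node1).
Round 2 fires R2, R5, giving hot(tweety), signed(node1).
Round 3 fires R9, giving open(tweety).
Derived: small(node1) (round 1), closed(node1) (round 1), stale(tweety) (round 1). cold(tweety) never appears in any round.

cold(tweety)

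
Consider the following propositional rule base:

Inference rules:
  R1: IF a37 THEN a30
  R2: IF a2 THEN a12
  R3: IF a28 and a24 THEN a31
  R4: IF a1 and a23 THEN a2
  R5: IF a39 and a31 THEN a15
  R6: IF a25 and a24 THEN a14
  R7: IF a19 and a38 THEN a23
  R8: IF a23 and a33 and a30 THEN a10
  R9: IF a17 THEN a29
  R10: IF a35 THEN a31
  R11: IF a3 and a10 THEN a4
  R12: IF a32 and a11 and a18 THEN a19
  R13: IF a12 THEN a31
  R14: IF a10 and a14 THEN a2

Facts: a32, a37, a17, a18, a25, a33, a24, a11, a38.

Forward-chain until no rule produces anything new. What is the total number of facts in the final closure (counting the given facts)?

Round 1 fires R1, R6, R9, R12, giving a30, a14, a29, a19.
Round 2 fires R7, giving a23.
Round 3 fires R8, giving a10.
Round 4 fires R14, giving a2.
Round 5 fires R2, giving a12.
Round 6 fires R13, giving a31.
Closure: {a10, a11, a12, a14, a17, a18, a19, a2, a23, a24, a25, a29, a30, a31, a32, a33, a37, a38} — 18 facts.

18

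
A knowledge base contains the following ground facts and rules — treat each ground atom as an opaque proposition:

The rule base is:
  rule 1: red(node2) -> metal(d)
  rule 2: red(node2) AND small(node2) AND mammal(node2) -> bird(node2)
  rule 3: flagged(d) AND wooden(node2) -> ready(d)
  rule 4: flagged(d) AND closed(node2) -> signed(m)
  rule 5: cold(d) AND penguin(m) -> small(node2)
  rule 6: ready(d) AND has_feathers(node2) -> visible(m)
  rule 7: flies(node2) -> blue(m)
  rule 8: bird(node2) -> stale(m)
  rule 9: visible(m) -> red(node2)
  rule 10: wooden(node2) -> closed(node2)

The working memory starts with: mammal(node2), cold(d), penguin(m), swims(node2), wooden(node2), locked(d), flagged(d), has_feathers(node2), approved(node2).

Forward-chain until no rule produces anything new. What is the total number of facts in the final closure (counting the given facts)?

Round 1 fires rule 3, rule 5, rule 10, giving ready(d), small(node2), closed(node2).
Round 2 fires rule 4, rule 6, giving signed(m), visible(m).
Round 3 fires rule 9, giving red(node2).
Round 4 fires rule 1, rule 2, giving metal(d), bird(node2).
Round 5 fires rule 8, giving stale(m).
Closure: {approved(node2), bird(node2), closed(node2), cold(d), flagged(d), has_feathers(node2), locked(d), mammal(node2), metal(d), penguin(m), ready(d), red(node2), signed(m), small(node2), stale(m), swims(node2), visible(m), wooden(node2)} — 18 facts.

18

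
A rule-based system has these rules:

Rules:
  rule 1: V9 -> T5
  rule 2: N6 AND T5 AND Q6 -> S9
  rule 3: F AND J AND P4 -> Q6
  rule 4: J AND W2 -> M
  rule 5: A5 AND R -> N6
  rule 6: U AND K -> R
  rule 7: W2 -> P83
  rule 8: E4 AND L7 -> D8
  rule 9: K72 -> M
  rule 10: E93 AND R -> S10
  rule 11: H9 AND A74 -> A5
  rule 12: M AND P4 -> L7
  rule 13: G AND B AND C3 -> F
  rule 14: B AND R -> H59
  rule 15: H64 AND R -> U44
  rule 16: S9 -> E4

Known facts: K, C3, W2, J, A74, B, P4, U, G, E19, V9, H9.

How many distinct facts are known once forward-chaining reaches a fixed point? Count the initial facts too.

25

Round 1 — rule 1, rule 4, rule 6, rule 7, rule 11, rule 13, derive T5, M, R, P83, A5, F.
Round 2 — rule 3, rule 5, rule 12, rule 14, derive Q6, N6, L7, H59.
Round 3 — rule 2, derive S9.
Round 4 — rule 16, derive E4.
Round 5 — rule 8, derive D8.
Closure: {A5, A74, B, C3, D8, E19, E4, F, G, H59, H9, J, K, L7, M, N6, P4, P83, Q6, R, S9, T5, U, V9, W2} — 25 facts.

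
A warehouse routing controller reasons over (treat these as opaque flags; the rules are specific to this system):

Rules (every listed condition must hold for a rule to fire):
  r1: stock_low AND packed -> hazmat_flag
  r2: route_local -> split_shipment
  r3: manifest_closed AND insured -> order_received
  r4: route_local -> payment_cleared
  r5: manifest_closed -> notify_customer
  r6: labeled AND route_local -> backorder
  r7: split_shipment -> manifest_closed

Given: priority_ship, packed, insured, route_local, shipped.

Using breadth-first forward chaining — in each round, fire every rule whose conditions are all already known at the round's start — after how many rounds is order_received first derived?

Round 1: r2 [route_local -> split_shipment]; r4 [route_local -> payment_cleared]. New: split_shipment, payment_cleared.
Round 2: r7 [split_shipment -> manifest_closed]. New: manifest_closed.
Round 3: r3 [manifest_closed AND insured -> order_received]; r5 [manifest_closed -> notify_customer]. New: order_received, notify_customer.
order_received first appears in round 3.

3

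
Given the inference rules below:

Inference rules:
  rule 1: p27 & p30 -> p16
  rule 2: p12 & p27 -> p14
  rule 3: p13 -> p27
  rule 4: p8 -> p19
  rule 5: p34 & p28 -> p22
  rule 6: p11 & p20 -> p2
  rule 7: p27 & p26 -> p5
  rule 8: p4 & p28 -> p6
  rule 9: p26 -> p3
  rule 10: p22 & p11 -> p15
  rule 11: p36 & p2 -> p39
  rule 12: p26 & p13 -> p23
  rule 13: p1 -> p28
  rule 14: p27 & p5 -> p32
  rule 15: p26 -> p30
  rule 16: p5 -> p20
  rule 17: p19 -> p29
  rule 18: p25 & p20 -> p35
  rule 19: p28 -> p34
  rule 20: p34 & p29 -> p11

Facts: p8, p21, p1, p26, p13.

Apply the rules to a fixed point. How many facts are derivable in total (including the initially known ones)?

21

[1] rule 3 [p13 -> p27]; rule 4 [p8 -> p19]; rule 9 [p26 -> p3]; rule 12 [p26 & p13 -> p23]; rule 13 [p1 -> p28]; rule 15 [p26 -> p30]. ⇒ new: p27, p19, p3, p23, p28, p30.
[2] rule 1 [p27 & p30 -> p16]; rule 7 [p27 & p26 -> p5]; rule 17 [p19 -> p29]; rule 19 [p28 -> p34]. ⇒ new: p16, p5, p29, p34.
[3] rule 5 [p34 & p28 -> p22]; rule 14 [p27 & p5 -> p32]; rule 16 [p5 -> p20]; rule 20 [p34 & p29 -> p11]. ⇒ new: p22, p32, p20, p11.
[4] rule 6 [p11 & p20 -> p2]; rule 10 [p22 & p11 -> p15]. ⇒ new: p2, p15.
Closure: {p1, p11, p13, p15, p16, p19, p2, p20, p21, p22, p23, p26, p27, p28, p29, p3, p30, p32, p34, p5, p8} — 21 facts.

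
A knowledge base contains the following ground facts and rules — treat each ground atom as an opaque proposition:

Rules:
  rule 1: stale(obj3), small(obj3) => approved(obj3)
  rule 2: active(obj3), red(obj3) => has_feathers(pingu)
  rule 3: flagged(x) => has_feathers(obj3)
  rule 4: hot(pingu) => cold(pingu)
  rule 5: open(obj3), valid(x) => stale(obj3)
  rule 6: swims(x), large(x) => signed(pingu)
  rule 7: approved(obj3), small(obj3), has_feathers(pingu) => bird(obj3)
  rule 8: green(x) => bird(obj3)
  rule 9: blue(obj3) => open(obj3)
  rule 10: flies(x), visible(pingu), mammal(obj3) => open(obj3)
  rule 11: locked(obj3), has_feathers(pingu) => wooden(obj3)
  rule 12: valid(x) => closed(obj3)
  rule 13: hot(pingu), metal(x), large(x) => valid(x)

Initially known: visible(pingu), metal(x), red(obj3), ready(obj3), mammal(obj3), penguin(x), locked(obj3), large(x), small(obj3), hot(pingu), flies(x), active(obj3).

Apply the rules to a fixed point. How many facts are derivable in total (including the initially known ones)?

21

Round 1: rule 2 [active(obj3), red(obj3) => has_feathers(pingu)]; rule 4 [hot(pingu) => cold(pingu)]; rule 10 [flies(x), visible(pingu), mammal(obj3) => open(obj3)]; rule 13 [hot(pingu), metal(x), large(x) => valid(x)]. New: has_feathers(pingu), cold(pingu), open(obj3), valid(x).
Round 2: rule 5 [open(obj3), valid(x) => stale(obj3)]; rule 11 [locked(obj3), has_feathers(pingu) => wooden(obj3)]; rule 12 [valid(x) => closed(obj3)]. New: stale(obj3), wooden(obj3), closed(obj3).
Round 3: rule 1 [stale(obj3), small(obj3) => approved(obj3)]. New: approved(obj3).
Round 4: rule 7 [approved(obj3), small(obj3), has_feathers(pingu) => bird(obj3)]. New: bird(obj3).
Closure: {active(obj3), approved(obj3), bird(obj3), closed(obj3), cold(pingu), flies(x), has_feathers(pingu), hot(pingu), large(x), locked(obj3), mammal(obj3), metal(x), open(obj3), penguin(x), ready(obj3), red(obj3), small(obj3), stale(obj3), valid(x), visible(pingu), wooden(obj3)} — 21 facts.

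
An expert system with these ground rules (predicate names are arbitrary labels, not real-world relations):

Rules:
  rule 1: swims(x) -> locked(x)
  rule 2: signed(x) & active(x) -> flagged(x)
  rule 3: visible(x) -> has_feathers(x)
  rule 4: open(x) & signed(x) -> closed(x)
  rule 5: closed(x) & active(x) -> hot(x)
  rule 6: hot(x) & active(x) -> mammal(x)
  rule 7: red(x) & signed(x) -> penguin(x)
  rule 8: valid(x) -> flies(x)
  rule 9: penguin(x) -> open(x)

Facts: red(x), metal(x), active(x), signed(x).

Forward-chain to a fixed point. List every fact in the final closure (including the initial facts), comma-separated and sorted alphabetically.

[1] rule 2 [signed(x) & active(x) -> flagged(x)]; rule 7 [red(x) & signed(x) -> penguin(x)]. ⇒ new: flagged(x), penguin(x).
[2] rule 9 [penguin(x) -> open(x)]. ⇒ new: open(x).
[3] rule 4 [open(x) & signed(x) -> closed(x)]. ⇒ new: closed(x).
[4] rule 5 [closed(x) & active(x) -> hot(x)]. ⇒ new: hot(x).
[5] rule 6 [hot(x) & active(x) -> mammal(x)]. ⇒ new: mammal(x).

active(x), closed(x), flagged(x), hot(x), mammal(x), metal(x), open(x), penguin(x), red(x), signed(x)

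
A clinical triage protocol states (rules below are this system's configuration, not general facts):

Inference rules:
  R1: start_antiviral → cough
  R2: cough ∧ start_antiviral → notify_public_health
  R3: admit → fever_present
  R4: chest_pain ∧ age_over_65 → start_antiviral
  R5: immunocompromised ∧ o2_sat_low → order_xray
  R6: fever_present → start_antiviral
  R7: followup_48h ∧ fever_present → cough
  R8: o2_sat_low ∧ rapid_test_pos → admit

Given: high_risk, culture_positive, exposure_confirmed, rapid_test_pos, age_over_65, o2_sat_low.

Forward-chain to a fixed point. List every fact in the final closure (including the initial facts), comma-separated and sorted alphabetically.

admit, age_over_65, cough, culture_positive, exposure_confirmed, fever_present, high_risk, notify_public_health, o2_sat_low, rapid_test_pos, start_antiviral

Round 1 fires R8, giving admit.
Round 2 fires R3, giving fever_present.
Round 3 fires R6, giving start_antiviral.
Round 4 fires R1, giving cough.
Round 5 fires R2, giving notify_public_health.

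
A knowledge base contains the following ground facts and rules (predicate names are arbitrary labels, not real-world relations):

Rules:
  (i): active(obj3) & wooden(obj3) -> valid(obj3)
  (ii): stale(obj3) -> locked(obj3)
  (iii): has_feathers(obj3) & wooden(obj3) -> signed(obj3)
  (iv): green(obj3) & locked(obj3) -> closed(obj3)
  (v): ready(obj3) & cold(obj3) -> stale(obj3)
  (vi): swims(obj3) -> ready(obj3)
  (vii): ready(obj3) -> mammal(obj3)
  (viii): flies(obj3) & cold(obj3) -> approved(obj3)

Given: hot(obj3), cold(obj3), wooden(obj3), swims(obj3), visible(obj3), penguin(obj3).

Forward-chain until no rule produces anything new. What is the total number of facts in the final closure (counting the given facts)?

10

Round 1: (vi) [swims(obj3) -> ready(obj3)]. Adds ready(obj3).
Round 2: (v) [ready(obj3) & cold(obj3) -> stale(obj3)]; (vii) [ready(obj3) -> mammal(obj3)]. Adds stale(obj3), mammal(obj3).
Round 3: (ii) [stale(obj3) -> locked(obj3)]. Adds locked(obj3).
Closure: {cold(obj3), hot(obj3), locked(obj3), mammal(obj3), penguin(obj3), ready(obj3), stale(obj3), swims(obj3), visible(obj3), wooden(obj3)} — 10 facts.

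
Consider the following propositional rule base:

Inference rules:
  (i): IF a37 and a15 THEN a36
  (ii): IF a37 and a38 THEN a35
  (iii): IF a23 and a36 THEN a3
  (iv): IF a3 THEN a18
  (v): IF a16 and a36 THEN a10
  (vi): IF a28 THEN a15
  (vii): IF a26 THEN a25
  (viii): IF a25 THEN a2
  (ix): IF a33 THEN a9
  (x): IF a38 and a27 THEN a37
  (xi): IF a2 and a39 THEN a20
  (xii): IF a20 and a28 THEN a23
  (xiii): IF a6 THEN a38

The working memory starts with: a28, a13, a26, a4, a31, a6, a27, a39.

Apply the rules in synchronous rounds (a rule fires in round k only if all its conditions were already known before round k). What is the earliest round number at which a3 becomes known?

5

Round 1 — (vi), (vii), (xiii), derive a15, a25, a38.
Round 2 — (viii), (x), derive a2, a37.
Round 3 — (i), (ii), (xi), derive a36, a35, a20.
Round 4 — (xii), derive a23.
Round 5 — (iii), derive a3.
a3 first appears in round 5.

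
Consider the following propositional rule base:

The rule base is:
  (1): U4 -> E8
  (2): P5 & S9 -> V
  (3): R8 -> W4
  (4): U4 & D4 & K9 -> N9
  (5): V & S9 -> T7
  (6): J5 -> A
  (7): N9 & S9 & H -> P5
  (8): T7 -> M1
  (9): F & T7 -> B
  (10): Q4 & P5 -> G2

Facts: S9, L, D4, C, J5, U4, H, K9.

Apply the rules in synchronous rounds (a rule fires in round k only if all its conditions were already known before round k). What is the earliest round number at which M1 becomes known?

Round 1: (1) [U4 -> E8]; (4) [U4 & D4 & K9 -> N9]; (6) [J5 -> A]. New: E8, N9, A.
Round 2: (7) [N9 & S9 & H -> P5]. New: P5.
Round 3: (2) [P5 & S9 -> V]. New: V.
Round 4: (5) [V & S9 -> T7]. New: T7.
Round 5: (8) [T7 -> M1]. New: M1.
M1 first appears in round 5.

5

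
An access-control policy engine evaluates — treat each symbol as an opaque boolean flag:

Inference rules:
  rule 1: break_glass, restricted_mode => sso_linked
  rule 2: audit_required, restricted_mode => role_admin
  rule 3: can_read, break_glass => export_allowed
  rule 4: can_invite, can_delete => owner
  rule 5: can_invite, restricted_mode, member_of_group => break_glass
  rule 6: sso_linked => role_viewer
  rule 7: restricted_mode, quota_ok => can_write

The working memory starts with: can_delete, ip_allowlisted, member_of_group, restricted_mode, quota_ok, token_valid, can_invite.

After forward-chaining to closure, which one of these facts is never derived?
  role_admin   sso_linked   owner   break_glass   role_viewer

role_admin

[1] rule 4 [can_invite, can_delete => owner]; rule 5 [can_invite, restricted_mode, member_of_group => break_glass]; rule 7 [restricted_mode, quota_ok => can_write]. ⇒ new: owner, break_glass, can_write.
[2] rule 1 [break_glass, restricted_mode => sso_linked]. ⇒ new: sso_linked.
[3] rule 6 [sso_linked => role_viewer]. ⇒ new: role_viewer.
Derived: sso_linked (round 2), role_viewer (round 3), break_glass (round 1), owner (round 1). role_admin never appears in any round.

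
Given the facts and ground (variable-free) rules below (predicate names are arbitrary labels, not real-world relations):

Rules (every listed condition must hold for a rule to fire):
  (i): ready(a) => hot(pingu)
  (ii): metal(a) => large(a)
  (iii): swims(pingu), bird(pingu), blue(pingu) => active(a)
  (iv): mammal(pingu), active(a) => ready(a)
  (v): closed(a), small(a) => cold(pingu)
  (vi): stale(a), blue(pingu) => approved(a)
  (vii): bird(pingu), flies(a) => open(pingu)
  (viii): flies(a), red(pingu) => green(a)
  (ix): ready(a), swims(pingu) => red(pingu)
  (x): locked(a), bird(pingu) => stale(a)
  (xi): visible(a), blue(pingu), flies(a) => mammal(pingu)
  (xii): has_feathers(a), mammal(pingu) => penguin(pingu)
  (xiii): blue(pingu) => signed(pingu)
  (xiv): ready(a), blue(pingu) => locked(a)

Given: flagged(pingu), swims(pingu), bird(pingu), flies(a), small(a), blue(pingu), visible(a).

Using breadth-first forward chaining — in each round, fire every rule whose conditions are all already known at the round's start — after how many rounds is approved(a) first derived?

[1] (iii) [swims(pingu), bird(pingu), blue(pingu) => active(a)]; (vii) [bird(pingu), flies(a) => open(pingu)]; (xi) [visible(a), blue(pingu), flies(a) => mammal(pingu)]; (xiii) [blue(pingu) => signed(pingu)]. ⇒ new: active(a), open(pingu), mammal(pingu), signed(pingu).
[2] (iv) [mammal(pingu), active(a) => ready(a)]. ⇒ new: ready(a).
[3] (i) [ready(a) => hot(pingu)]; (ix) [ready(a), swims(pingu) => red(pingu)]; (xiv) [ready(a), blue(pingu) => locked(a)]. ⇒ new: hot(pingu), red(pingu), locked(a).
[4] (viii) [flies(a), red(pingu) => green(a)]; (x) [locked(a), bird(pingu) => stale(a)]. ⇒ new: green(a), stale(a).
[5] (vi) [stale(a), blue(pingu) => approved(a)]. ⇒ new: approved(a).
approved(a) first appears in round 5.

5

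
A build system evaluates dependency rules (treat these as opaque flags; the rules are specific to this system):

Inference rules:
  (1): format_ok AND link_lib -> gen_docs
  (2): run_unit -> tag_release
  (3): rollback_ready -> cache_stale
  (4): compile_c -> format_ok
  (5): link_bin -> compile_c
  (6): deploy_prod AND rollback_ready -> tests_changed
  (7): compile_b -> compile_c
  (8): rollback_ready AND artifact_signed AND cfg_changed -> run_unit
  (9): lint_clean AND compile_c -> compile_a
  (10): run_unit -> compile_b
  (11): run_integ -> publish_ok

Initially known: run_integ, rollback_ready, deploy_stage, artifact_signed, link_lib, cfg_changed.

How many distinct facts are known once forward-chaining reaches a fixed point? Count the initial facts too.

14

Round 1: (3) [rollback_ready -> cache_stale]; (8) [rollback_ready AND artifact_signed AND cfg_changed -> run_unit]; (11) [run_integ -> publish_ok]. Adds cache_stale, run_unit, publish_ok.
Round 2: (2) [run_unit -> tag_release]; (10) [run_unit -> compile_b]. Adds tag_release, compile_b.
Round 3: (7) [compile_b -> compile_c]. Adds compile_c.
Round 4: (4) [compile_c -> format_ok]. Adds format_ok.
Round 5: (1) [format_ok AND link_lib -> gen_docs]. Adds gen_docs.
Closure: {artifact_signed, cache_stale, cfg_changed, compile_b, compile_c, deploy_stage, format_ok, gen_docs, link_lib, publish_ok, rollback_ready, run_integ, run_unit, tag_release} — 14 facts.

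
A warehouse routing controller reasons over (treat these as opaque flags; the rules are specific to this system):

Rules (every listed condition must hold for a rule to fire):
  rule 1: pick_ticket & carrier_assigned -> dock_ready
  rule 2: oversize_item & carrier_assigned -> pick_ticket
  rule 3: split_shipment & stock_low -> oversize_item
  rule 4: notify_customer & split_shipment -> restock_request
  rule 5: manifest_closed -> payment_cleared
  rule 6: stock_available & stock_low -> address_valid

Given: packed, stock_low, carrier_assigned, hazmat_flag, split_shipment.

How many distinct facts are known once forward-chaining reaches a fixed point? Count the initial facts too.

8

Round 1 — rule 3, derive oversize_item.
Round 2 — rule 2, derive pick_ticket.
Round 3 — rule 1, derive dock_ready.
Closure: {carrier_assigned, dock_ready, hazmat_flag, oversize_item, packed, pick_ticket, split_shipment, stock_low} — 8 facts.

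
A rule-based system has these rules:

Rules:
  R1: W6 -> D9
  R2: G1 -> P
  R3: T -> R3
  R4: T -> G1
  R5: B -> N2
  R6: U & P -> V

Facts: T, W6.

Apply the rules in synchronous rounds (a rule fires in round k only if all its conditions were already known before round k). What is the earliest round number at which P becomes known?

2

Round 1 — R1, R3, R4, derive D9, R3, G1.
Round 2 — R2, derive P.
P first appears in round 2.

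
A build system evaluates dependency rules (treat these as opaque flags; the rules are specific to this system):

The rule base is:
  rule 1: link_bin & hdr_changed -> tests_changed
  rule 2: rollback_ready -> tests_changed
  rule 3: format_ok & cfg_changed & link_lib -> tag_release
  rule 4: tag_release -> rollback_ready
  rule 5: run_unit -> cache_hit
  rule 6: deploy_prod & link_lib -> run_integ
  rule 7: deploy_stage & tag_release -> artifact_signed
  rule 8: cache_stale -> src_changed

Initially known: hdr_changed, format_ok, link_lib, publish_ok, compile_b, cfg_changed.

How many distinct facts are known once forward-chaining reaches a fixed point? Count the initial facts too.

Round 1: rule 3 [format_ok & cfg_changed & link_lib -> tag_release]. New: tag_release.
Round 2: rule 4 [tag_release -> rollback_ready]. New: rollback_ready.
Round 3: rule 2 [rollback_ready -> tests_changed]. New: tests_changed.
Closure: {cfg_changed, compile_b, format_ok, hdr_changed, link_lib, publish_ok, rollback_ready, tag_release, tests_changed} — 9 facts.

9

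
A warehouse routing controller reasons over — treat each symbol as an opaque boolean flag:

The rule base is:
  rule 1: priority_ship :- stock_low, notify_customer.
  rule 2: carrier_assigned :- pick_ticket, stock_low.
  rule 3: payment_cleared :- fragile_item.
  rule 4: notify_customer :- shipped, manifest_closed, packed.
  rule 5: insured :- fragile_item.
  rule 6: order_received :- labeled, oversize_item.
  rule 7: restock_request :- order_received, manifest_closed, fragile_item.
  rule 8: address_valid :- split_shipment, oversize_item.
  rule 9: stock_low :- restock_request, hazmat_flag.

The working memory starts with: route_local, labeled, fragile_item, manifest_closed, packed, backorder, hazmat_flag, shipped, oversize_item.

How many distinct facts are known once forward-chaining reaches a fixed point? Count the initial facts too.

Round 1: rule 3 [payment_cleared :- fragile_item.]; rule 4 [notify_customer :- shipped, manifest_closed, packed.]; rule 5 [insured :- fragile_item.]; rule 6 [order_received :- labeled, oversize_item.]. Adds payment_cleared, notify_customer, insured, order_received.
Round 2: rule 7 [restock_request :- order_received, manifest_closed, fragile_item.]. Adds restock_request.
Round 3: rule 9 [stock_low :- restock_request, hazmat_flag.]. Adds stock_low.
Round 4: rule 1 [priority_ship :- stock_low, notify_customer.]. Adds priority_ship.
Closure: {backorder, fragile_item, hazmat_flag, insured, labeled, manifest_closed, notify_customer, order_received, oversize_item, packed, payment_cleared, priority_ship, restock_request, route_local, shipped, stock_low} — 16 facts.

16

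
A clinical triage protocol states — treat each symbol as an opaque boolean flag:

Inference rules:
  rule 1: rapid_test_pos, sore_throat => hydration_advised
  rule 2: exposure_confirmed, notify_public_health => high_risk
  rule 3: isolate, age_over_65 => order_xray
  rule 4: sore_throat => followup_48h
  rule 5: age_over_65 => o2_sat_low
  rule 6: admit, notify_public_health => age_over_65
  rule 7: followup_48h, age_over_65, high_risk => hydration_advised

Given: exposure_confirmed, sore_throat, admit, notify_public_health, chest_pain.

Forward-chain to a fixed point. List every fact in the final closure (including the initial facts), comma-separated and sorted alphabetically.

Round 1: rule 2 [exposure_confirmed, notify_public_health => high_risk]; rule 4 [sore_throat => followup_48h]; rule 6 [admit, notify_public_health => age_over_65]. Adds high_risk, followup_48h, age_over_65.
Round 2: rule 5 [age_over_65 => o2_sat_low]; rule 7 [followup_48h, age_over_65, high_risk => hydration_advised]. Adds o2_sat_low, hydration_advised.

admit, age_over_65, chest_pain, exposure_confirmed, followup_48h, high_risk, hydration_advised, notify_public_health, o2_sat_low, sore_throat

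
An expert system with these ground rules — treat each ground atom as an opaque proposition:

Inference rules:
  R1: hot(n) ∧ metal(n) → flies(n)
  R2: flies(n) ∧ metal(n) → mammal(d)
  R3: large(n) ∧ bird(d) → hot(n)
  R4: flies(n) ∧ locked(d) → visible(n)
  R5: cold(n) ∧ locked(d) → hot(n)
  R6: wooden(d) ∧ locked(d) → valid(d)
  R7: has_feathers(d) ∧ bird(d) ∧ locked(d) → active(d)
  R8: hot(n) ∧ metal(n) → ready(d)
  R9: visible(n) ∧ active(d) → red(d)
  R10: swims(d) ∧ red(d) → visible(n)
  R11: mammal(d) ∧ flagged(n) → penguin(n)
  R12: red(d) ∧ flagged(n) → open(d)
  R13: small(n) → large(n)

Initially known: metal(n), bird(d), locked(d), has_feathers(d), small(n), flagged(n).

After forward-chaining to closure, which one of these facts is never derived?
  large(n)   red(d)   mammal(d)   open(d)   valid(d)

Round 1 — R7, R13, derive active(d), large(n).
Round 2 — R3, derive hot(n).
Round 3 — R1, R8, derive flies(n), ready(d).
Round 4 — R2, R4, derive mammal(d), visible(n).
Round 5 — R9, R11, derive red(d), penguin(n).
Round 6 — R12, derive open(d).
Derived: large(n) (round 1), mammal(d) (round 4), open(d) (round 6), red(d) (round 5). valid(d) never appears in any round.

valid(d)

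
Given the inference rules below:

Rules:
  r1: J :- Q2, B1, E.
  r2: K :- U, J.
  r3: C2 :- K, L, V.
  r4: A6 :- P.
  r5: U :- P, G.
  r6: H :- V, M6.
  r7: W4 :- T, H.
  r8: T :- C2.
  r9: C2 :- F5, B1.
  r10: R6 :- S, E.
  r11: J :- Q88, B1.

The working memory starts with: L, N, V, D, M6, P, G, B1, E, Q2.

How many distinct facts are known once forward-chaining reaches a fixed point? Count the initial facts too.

18

[1] r1 [J :- Q2, B1, E.]; r4 [A6 :- P.]; r5 [U :- P, G.]; r6 [H :- V, M6.]. ⇒ new: J, A6, U, H.
[2] r2 [K :- U, J.]. ⇒ new: K.
[3] r3 [C2 :- K, L, V.]. ⇒ new: C2.
[4] r8 [T :- C2.]. ⇒ new: T.
[5] r7 [W4 :- T, H.]. ⇒ new: W4.
Closure: {A6, B1, C2, D, E, G, H, J, K, L, M6, N, P, Q2, T, U, V, W4} — 18 facts.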